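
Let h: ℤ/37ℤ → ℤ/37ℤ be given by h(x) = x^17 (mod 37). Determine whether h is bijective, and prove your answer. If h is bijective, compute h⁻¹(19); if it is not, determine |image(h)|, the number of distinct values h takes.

35

Since 37 is prime, the nonzero elements of ℤ/37ℤ form a cyclic group of order 36.
As gcd(17, 36) = 1, raising to the 17th power is a bijection on this group: if u^17 ≡ v^17 then (uv^{−1})^17 = 1, and the only element of order dividing gcd(17, 36) = 1 is 1, so u = v.
With h(0) = 0 this makes h injective on all of ℤ/37ℤ, hence bijective (finite equal-size domain and codomain). In particular h is bijective.
Since h is bijective, we find the preimage of 19. The inverse of x ↦ x^17 on (ℤ/37ℤ)^× is x ↦ x^17, because 17·17 = 289 = 8·36 + 1 ≡ 1 (mod 36) and x^{36} = 1 for x ≠ 0 (Fermat). So h⁻¹(19) = 19^17 mod 37.
Repeated squaring mod 37: 19^1 ≡ 19, 19^2 ≡ 19² = 361 ≡ 28, 19^4 ≡ 28² = 784 ≡ 7, 19^8 ≡ 7² = 49 ≡ 12, 19^16 ≡ 12² = 144 ≡ 33. Since 17 = 16 + 1, 19^17 ≡ 33·19: 33·19 = 627 ≡ 35. So 19^17 ≡ 35 (mod 37).
Hence h⁻¹(19) = 35.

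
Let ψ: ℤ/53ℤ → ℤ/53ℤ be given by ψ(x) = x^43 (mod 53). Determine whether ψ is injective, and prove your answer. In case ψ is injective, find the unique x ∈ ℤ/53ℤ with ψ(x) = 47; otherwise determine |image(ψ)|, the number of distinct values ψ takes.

13

Since 53 is prime, the nonzero elements of ℤ/53ℤ form a cyclic group of order 52.
As gcd(43, 52) = 1, raising to the 43rd power is a bijection on this group: if a^43 ≡ b^43 then (ab^{−1})^43 = 1, and the only element of order dividing gcd(43, 52) = 1 is 1, so a = b.
With ψ(0) = 0 this makes ψ injective on all of ℤ/53ℤ, hence bijective (finite equal-size domain and codomain). In particular ψ is injective.
Since ψ is injective, we find the preimage of 47. The inverse of x ↦ x^43 on (ℤ/53ℤ)^× is x ↦ x^23, because 43·23 = 989 = 19·52 + 1 ≡ 1 (mod 52) and x^{52} = 1 for x ≠ 0 (Fermat). So ψ⁻¹(47) = 47^23 mod 53.
Repeated squaring mod 53: 47^1 ≡ 47, 47^2 ≡ 47² = 2209 ≡ 36, 47^4 ≡ 36² = 1296 ≡ 24, 47^8 ≡ 24² = 576 ≡ 46, 47^16 ≡ 46² = 2116 ≡ 49. Since 23 = 16 + 4 + 2 + 1, 47^23 ≡ 49·24·36·47: 49·24 = 1176 ≡ 10, then 10·36 = 360 ≡ 42, then 42·47 = 1974 ≡ 13. So 47^23 ≡ 13 (mod 53).
Hence ψ⁻¹(47) = 13.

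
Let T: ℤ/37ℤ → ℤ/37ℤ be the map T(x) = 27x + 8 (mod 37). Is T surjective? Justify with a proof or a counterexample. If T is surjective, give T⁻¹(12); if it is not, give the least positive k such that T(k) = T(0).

7

Since gcd(27, 37) = 1, 27 is invertible modulo 37. Euclid's algorithm: 37 = 1·27 + 10, 27 = 2·10 + 7, 10 = 1·7 + 3, 7 = 2·3 + 1; back-substituting gives 1 = 11·27 − 8·37, so 27⁻¹ ≡ 11 (mod 37).
For any y ∈ ℤ/37ℤ, x = 11(y − 8) mod 37 satisfies T(x) = 27·11(y − 8) + 8 ≡ y (since 27·11 ≡ 1 mod 37). So every y has a preimage.
Thus T is surjective.
Since T is surjective, we find T⁻¹(12): we need 27x ≡ 12 − 8 ≡ 4 (mod 37). Using 27⁻¹ = 11: x ≡ 11·4 = 44 = 1·37 + 7, so x = 7.
Check: T(7) = 27·7 + 8 = 197 = 5·37 + 12 ≡ 12 (mod 37).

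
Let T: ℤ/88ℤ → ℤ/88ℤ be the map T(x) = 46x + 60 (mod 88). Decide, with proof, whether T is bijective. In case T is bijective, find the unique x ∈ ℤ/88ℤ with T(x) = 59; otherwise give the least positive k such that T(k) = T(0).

By definition, T is injective when T(s) = T(t) forces s = t.
We have gcd(46, 88) = 2 > 1. Taking s = 0 and t = 44: T(0) = 60 and T(44) = 46·44 + 60 = 2084 ≡ 60 (mod 88).
So T(0) = T(44) while 0 ≠ 44, so T is not injective, hence not bijective.
Since T is not bijective, we find the least positive k with T(k) = T(0): this means 46k ≡ 0 (mod 88), i.e. 88 ∣ 46k. Since gcd(46, 88) = 2, dividing through by 2 this holds exactly when 44 ∣ 23k, and as gcd(23, 44) = 1, exactly when 44 ∣ k.
The smallest positive such k is 44.

44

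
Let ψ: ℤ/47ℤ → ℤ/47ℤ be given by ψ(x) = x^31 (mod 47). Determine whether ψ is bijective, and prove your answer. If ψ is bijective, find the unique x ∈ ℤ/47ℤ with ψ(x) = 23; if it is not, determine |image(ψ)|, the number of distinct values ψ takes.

41

Since 47 is prime, the nonzero elements of ℤ/47ℤ form a cyclic group of order 46.
As gcd(31, 46) = 1, raising to the 31st power is a bijection on this group: if u^31 ≡ v^31 then (uv^{−1})^31 = 1, and the only element of order dividing gcd(31, 46) = 1 is 1, so u = v.
With ψ(0) = 0 this makes ψ injective on all of ℤ/47ℤ, hence bijective (finite equal-size domain and codomain). In particular ψ is bijective.
Since ψ is bijective, we find the preimage of 23. The inverse of x ↦ x^31 on (ℤ/47ℤ)^× is x ↦ x^3, because 31·3 = 93 = 2·46 + 1 ≡ 1 (mod 46) and x^{46} = 1 for x ≠ 0 (Fermat). So ψ⁻¹(23) = 23^3 mod 47.
Repeated squaring mod 47: 23^1 ≡ 23, 23^2 ≡ 23² = 529 ≡ 12. Since 3 = 2 + 1, 23^3 ≡ 12·23: 12·23 = 276 ≡ 41. So 23^3 ≡ 41 (mod 47).
Hence ψ⁻¹(23) = 41.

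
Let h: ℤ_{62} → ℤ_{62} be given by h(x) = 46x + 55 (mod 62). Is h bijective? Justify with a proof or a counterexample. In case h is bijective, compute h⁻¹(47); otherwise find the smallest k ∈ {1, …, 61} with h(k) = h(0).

By definition, h is injective when h(a) = h(b) forces a = b.
We have gcd(46, 62) = 2 > 1. Taking a = 0 and b = 31: h(0) = 55 and h(31) = 46·31 + 55 = 1481 ≡ 55 (mod 62).
So h(0) = h(31) while 0 ≠ 31, hence h is not injective, hence not bijective.
Since h is not bijective, we find the least positive k with h(k) = h(0): this means 46k ≡ 0 (mod 62), i.e. 62 ∣ 46k. Since gcd(46, 62) = 2, dividing through by 2 this holds exactly when 31 ∣ 23k, and as gcd(23, 31) = 1, exactly when 31 ∣ k.
The smallest positive such k is 31.

31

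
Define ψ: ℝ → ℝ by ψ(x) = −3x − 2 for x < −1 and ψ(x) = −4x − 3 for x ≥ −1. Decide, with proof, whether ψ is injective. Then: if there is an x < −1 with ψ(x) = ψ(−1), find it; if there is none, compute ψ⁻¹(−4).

1/4

Both pieces are strictly decreasing (slopes −3 and −4), so each is injective on its own interval.
The left piece maps (−∞, −1) onto (1, ∞); the right piece maps [−1, ∞) onto (−∞, 1].
These images are disjoint, so no value is attained by both pieces. Therefore ψ is injective.
Because the two images are disjoint, no x < −1 has ψ(x) = ψ(−1), so we compute ψ⁻¹(−4): −4 lies in (−∞, 1], so solve −4x − 3 = −4: x = (−4 + 3)/(−4) = 1/4.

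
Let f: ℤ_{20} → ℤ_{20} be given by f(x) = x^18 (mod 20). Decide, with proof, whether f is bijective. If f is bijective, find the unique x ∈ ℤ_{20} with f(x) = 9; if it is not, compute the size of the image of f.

f(4): Repeated squaring mod 20: 4^1 ≡ 4, 4^2 ≡ 4² = 16, 4^4 ≡ 16² = 256 ≡ 16, 4^8 ≡ 16² = 256 ≡ 16, 4^16 ≡ 16² = 256 ≡ 16. Since 18 = 16 + 2, 4^18 ≡ 16·16: 16·16 = 256 ≡ 16. So 4^18 ≡ 16 (mod 20).
f(6): Repeated squaring mod 20: 6^1 ≡ 6, 6^2 ≡ 6² = 36 ≡ 16, 6^4 ≡ 16² = 256 ≡ 16, 6^8 ≡ 16² = 256 ≡ 16, 6^16 ≡ 16² = 256 ≡ 16. Since 18 = 16 + 2, 6^18 ≡ 16·16: 16·16 = 256 ≡ 16. So 6^18 ≡ 16 (mod 20).
So f(4) = f(6) = 16 while 4 ≠ 6, thus f is not injective, hence not bijective.
Since f is not bijective, we determine |image(f)|. Computing x^18 mod 20 for each x (by repeated squaring, reducing mod 20 at every step), the values f(0), f(1), …, f(19) are: 0, 1, 4, 9, 16, 5, 16, 9, 4, 1, 0, 1, 4, 9, 16, 5, 16, 9, 4, 1.
The distinct values are {0, 1, 4, 5, 9, 16}; there are 6 of them.

6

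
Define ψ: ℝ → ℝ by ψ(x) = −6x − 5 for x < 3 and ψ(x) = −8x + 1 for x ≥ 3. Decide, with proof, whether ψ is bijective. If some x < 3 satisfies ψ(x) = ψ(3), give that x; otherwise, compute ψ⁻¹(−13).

Both pieces are strictly decreasing (slopes −6 and −8), so each is injective on its own interval.
The left piece maps (−∞, 3) onto (−23, ∞); the right piece maps [3, ∞) onto (−∞, −23].
Since −23 = −23, the images partition ℝ: ψ is injective and surjective, hence bijective.
Because the two images are disjoint, no x < 3 has ψ(x) = ψ(3), so we compute ψ⁻¹(−13): −13 lies in (−23, ∞), so solve −6x − 5 = −13: x = (−13 + 5)/(−6) = 4/3.

4/3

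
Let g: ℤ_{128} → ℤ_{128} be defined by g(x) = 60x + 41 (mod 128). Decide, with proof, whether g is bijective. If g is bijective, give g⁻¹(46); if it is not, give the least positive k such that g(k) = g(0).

32

We have gcd(60, 128) = 4 > 1. Taking s = 0 and t = 32: g(0) = 41 and g(32) = 60·32 + 41 = 1961 ≡ 41 (mod 128).
So g(0) = g(32) while 0 ≠ 32, so g is not injective, hence not bijective.
Since g is not bijective, we find the least positive k with g(k) = g(0): this means 60k ≡ 0 (mod 128), i.e. 128 ∣ 60k. Since gcd(60, 128) = 4, dividing through by 4 this holds exactly when 32 ∣ 15k, and as gcd(15, 32) = 1, exactly when 32 ∣ k.
The smallest positive such k is 32.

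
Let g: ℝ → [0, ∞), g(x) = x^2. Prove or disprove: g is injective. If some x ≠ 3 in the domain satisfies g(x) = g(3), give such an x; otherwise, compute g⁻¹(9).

g(3) = 9 = (−3)^2 = g(−3) (since 2 is even), with 3 ≠ −3. So g is not injective.
For the follow-up, such an x exists: taking x = −3 ∈ ℝ gives g(−3) = 9 = g(3) with −3 ≠ 3.

-3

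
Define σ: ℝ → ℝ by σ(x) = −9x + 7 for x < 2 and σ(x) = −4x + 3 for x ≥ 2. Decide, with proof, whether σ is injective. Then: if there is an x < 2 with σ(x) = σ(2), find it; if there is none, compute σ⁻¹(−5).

Both pieces are strictly decreasing (slopes −9 and −4), so each is injective on its own interval.
The left piece maps (−∞, 2) onto (−11, ∞); the right piece maps [2, ∞) onto (−∞, −5].
These images overlap. In particular σ(2) = −5 (right piece), and solving −9x + 7 = −5 on the left piece gives x = 4/3 < 2.
So σ(4/3) = σ(2) with 4/3 ≠ 2, and σ is not injective. This x = 4/3 is the requested value below 2.

4/3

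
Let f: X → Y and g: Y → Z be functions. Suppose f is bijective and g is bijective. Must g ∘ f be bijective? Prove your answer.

Injectivity: if g(f(u)) = g(f(v)) then f(u) = f(v) (g injective) so u = v (f injective).
Surjectivity: for c ∈ Z pick b with g(b) = c, then a with f(a) = b; then (g ∘ f)(a) = c.
Hence g ∘ f is bijective.

bijective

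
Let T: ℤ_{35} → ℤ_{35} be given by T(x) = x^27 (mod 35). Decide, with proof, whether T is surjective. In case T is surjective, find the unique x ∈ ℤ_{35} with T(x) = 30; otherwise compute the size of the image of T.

T(4): Repeated squaring mod 35: 4^1 ≡ 4, 4^2 ≡ 4² = 16, 4^4 ≡ 16² = 256 ≡ 11, 4^8 ≡ 11² = 121 ≡ 16, 4^16 ≡ 16² = 256 ≡ 11. Since 27 = 16 + 8 + 2 + 1, 4^27 ≡ 11·16·16·4: 11·16 = 176 ≡ 1, then 1·16 = 16, then 16·4 = 64 ≡ 29. So 4^27 ≡ 29 (mod 35).
T(9): Repeated squaring mod 35: 9^1 ≡ 9, 9^2 ≡ 9² = 81 ≡ 11, 9^4 ≡ 11² = 121 ≡ 16, 9^8 ≡ 16² = 256 ≡ 11, 9^16 ≡ 11² = 121 ≡ 16. Since 27 = 16 + 8 + 2 + 1, 9^27 ≡ 16·11·11·9: 16·11 = 176 ≡ 1, then 1·11 = 11, then 11·9 = 99 ≡ 29. So 9^27 ≡ 29 (mod 35).
So T(4) = T(9) = 29 while 4 ≠ 9, so T is not injective.
A non-injective map from the 35-element set ℤ_{35} to itself takes at most 34 distinct values, so it cannot be surjective. Hence T is not surjective.
Since T is not surjective, we determine |image(T)|. Computing x^27 mod 35 for each x (by repeated squaring, reducing mod 35 at every step), the values T(0), T(1), …, T(34) are: 0, 1, 8, 27, 29, 20, 6, 28, 22, 29, 20, 1, 13, 27, 14, 15, 1, 13, 22, 34, 20, 21, 8, 22, 34, 15, 6, 13, 7, 29, 15, 6, 8, 27, 34.
The distinct values are {0, 1, 6, 7, 8, 13, 14, 15, 20, 21, 22, 27, 28, 29, 34}; there are 15 of them.

15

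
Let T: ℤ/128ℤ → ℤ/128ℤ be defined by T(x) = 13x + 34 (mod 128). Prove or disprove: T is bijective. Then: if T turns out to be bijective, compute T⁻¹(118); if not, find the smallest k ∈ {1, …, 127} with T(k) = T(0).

36

Recall: T is injective when T(x_1) = T(x_2) forces x_1 = x_2.
Suppose T(x_1) = T(x_2) in ℤ/128ℤ. Then 13x_1 + 34 ≡ 13x_2 + 34 (mod 128), therefore 13(x_1 − x_2) ≡ 0 (mod 128).
Since gcd(13, 128) = 1, 13 is invertible modulo 128, therefore x_1 − x_2 ≡ 0 (mod 128), i.e. x_1 = x_2.
We now compute 13⁻¹ mod 128 explicitly. Euclid's algorithm: 128 = 9·13 + 11, 13 = 1·11 + 2, 11 = 5·2 + 1; back-substituting gives 1 = 69·13 − 7·128, so 13⁻¹ ≡ 69 (mod 128).
For any y ∈ ℤ/128ℤ, x = 69(y − 34) mod 128 satisfies T(x) = 13·69(y − 34) + 34 ≡ y (since 13·69 ≡ 1 mod 128). So every y has a preimage.
Hence T is bijective.
Since T is bijective, we find T⁻¹(118): we need 13x ≡ 118 − 34 ≡ 84 (mod 128). Using 13⁻¹ = 69: x ≡ 69·84 = 5796 = 45·128 + 36, so x = 36.
Check: T(36) = 13·36 + 34 = 502 = 3·128 + 118 ≡ 118 (mod 128).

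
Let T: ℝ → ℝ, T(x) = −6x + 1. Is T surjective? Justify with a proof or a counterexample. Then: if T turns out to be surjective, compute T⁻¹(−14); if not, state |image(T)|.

Recall that T is surjective if every y in the codomain equals T(x) for some x in the domain.
For any y ∈ ℝ, x = (y − 1)/(−6) satisfies T(x) = y.
So T is surjective.
Since T is surjective, we compute T⁻¹(−14) = (−14 − 1)/(−6) = 5/2.

5/2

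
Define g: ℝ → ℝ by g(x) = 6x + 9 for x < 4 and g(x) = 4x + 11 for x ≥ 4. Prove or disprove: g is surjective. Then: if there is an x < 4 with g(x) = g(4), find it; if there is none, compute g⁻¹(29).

Both pieces are strictly increasing (slopes 6 and 4), so each is injective on its own interval.
The left piece maps (−∞, 4) onto (−∞, 33); the right piece maps [4, ∞) onto [27, ∞).
The union (−∞, 33) ∪ [27, ∞) covers ℝ, so g is surjective.
For the follow-up: the images overlap, so an x < 4 with g(x) = g(4) exists. g(4) = 27; solving 6x + 9 = 27 for x < 4 gives x = (27 − 9)/6 = 3.

3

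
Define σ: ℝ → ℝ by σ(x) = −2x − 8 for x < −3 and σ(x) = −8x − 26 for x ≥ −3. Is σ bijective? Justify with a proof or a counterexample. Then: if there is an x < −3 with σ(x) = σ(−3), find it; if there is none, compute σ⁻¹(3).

-11/2

Both pieces are strictly decreasing (slopes −2 and −8), so each is injective on its own interval.
The left piece maps (−∞, −3) onto (−2, ∞); the right piece maps [−3, ∞) onto (−∞, −2].
Since −2 = −2, the images partition ℝ: σ is injective and surjective, hence bijective.
Because the two images are disjoint, no x < −3 has σ(x) = σ(−3), so we compute σ⁻¹(3): 3 lies in (−2, ∞), so solve −2x − 8 = 3: x = (3 + 8)/(−2) = −11/2.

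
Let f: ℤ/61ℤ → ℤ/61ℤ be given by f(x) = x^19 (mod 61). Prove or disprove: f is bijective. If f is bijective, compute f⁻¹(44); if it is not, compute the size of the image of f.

10

Since 61 is prime, the nonzero elements of ℤ/61ℤ form a cyclic group of order 60.
As gcd(19, 60) = 1, raising to the 19th power is a bijection on this group: if s^19 ≡ t^19 then (st^{−1})^19 = 1, and the only element of order dividing gcd(19, 60) = 1 is 1, so s = t.
With f(0) = 0 this makes f injective on all of ℤ/61ℤ, hence bijective (finite equal-size domain and codomain). In particular f is bijective.
Since f is bijective, we find the preimage of 44. The inverse of x ↦ x^19 on (ℤ/61ℤ)^× is x ↦ x^19, because 19·19 = 361 = 6·60 + 1 ≡ 1 (mod 60) and x^{60} = 1 for x ≠ 0 (Fermat). So f⁻¹(44) = 44^19 mod 61.
Repeated squaring mod 61: 44^1 ≡ 44, 44^2 ≡ 44² = 1936 ≡ 45, 44^4 ≡ 45² = 2025 ≡ 12, 44^8 ≡ 12² = 144 ≡ 22, 44^16 ≡ 22² = 484 ≡ 57. Since 19 = 16 + 2 + 1, 44^19 ≡ 57·45·44: 57·45 = 2565 ≡ 3, then 3·44 = 132 ≡ 10. So 44^19 ≡ 10 (mod 61).
Hence f⁻¹(44) = 10.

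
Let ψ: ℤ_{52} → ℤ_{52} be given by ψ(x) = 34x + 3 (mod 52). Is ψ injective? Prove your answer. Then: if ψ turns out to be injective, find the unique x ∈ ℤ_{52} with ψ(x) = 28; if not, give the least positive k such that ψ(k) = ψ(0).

26

We have gcd(34, 52) = 2 > 1. Taking a = 0 and b = 26: ψ(0) = 3 and ψ(26) = 34·26 + 3 = 887 ≡ 3 (mod 52).
So ψ(0) = ψ(26) while 0 ≠ 26, hence ψ is not injective.
Since ψ is not injective, we find the least positive k with ψ(k) = ψ(0): this means 34k ≡ 0 (mod 52), i.e. 52 ∣ 34k. Since gcd(34, 52) = 2, dividing through by 2 this holds exactly when 26 ∣ 17k, and as gcd(17, 26) = 1, exactly when 26 ∣ k.
The smallest positive such k is 26.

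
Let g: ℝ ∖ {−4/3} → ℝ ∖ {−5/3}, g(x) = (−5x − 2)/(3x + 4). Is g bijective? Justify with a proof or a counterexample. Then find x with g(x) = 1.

Suppose g(a) = g(b). Cross-multiplying: (−5a − 2)(3b + 4) = (−5b − 2)(3a + 4).
Expanding both sides and cancelling the symmetric terms leaves −14·(a − b) = 0. Since −14 ≠ 0, a = b. Therefore g is injective.
For any y ≠ −5/3, solving y(3x + 4) = −5x − 2 for x gives a well-defined x ≠ −4/3. So g is surjective.
Hence g is bijective.
Solving g(x) = 1: cross-multiplying gives −5x − 2 = 1(3x + 4), which rearranges to −8x = 6, so x = −3/4.

-3/4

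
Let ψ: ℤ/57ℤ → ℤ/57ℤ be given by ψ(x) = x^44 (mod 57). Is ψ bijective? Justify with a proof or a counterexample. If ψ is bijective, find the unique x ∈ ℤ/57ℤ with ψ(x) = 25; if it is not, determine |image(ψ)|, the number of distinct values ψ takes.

20

ψ(8): Repeated squaring mod 57: 8^1 ≡ 8, 8^2 ≡ 8² = 64 ≡ 7, 8^4 ≡ 7² = 49, 8^8 ≡ 49² = 2401 ≡ 7, 8^16 ≡ 7² = 49, 8^32 ≡ 49² = 2401 ≡ 7. Since 44 = 32 + 8 + 4, 8^44 ≡ 7·7·49: 7·7 = 49, then 49·49 = 2401 ≡ 7. So 8^44 ≡ 7 (mod 57).
ψ(11): Repeated squaring mod 57: 11^1 ≡ 11, 11^2 ≡ 11² = 121 ≡ 7, 11^4 ≡ 7² = 49, 11^8 ≡ 49² = 2401 ≡ 7, 11^16 ≡ 7² = 49, 11^32 ≡ 49² = 2401 ≡ 7. Since 44 = 32 + 8 + 4, 11^44 ≡ 7·7·49: 7·7 = 49, then 49·49 = 2401 ≡ 7. So 11^44 ≡ 7 (mod 57).
So ψ(8) = ψ(11) = 7 while 8 ≠ 11, so ψ is not injective, hence not bijective.
Since ψ is not bijective, we determine |image(ψ)|. Computing x^44 mod 57 for each x (by repeated squaring, reducing mod 57 at every step), the values ψ(0), ψ(1), …, ψ(56) are: 0, 1, 28, 6, 43, 4, 54, 49, 7, 36, 55, 7, 30, 16, 4, 24, 25, 28, 39, 19, 1, 9, 25, 43, 42, 16, 49, 45, 55, 55, 45, 49, 16, 42, 43, 25, 9, 1, 19, 39, 28, 25, 24, 4, 16, 30, 7, 55, 36, 7, 49, 54, 4, 43, 6, 28, 1.
The distinct values are {0, 1, 4, 6, 7, 9, 16, 19, 24, 25, 28, 30, 36, 39, 42, 43, 45, 49, 54, 55}; there are 20 of them.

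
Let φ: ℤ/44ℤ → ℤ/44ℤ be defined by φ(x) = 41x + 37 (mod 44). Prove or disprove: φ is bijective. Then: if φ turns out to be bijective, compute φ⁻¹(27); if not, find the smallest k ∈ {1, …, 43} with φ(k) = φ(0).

By definition, φ is injective if φ(s) = φ(t) implies s = t.
Suppose φ(s) = φ(t) in ℤ/44ℤ. Then 41s + 37 ≡ 41t + 37 (mod 44), hence 41(s − t) ≡ 0 (mod 44).
Since gcd(41, 44) = 1, 41 is invertible modulo 44, thus s − t ≡ 0 (mod 44), i.e. s = t.
We now compute 41⁻¹ mod 44 explicitly. Euclid's algorithm: 44 = 1·41 + 3, 41 = 13·3 + 2, 3 = 1·2 + 1; back-substituting gives 1 = 29·41 − 27·44, so 41⁻¹ ≡ 29 (mod 44).
For any y ∈ ℤ/44ℤ, x = 29(y − 37) mod 44 satisfies φ(x) = 41·29(y − 37) + 37 ≡ y (since 41·29 ≡ 1 mod 44). So every y has a preimage.
So φ is bijective.
Since φ is bijective, we find φ⁻¹(27): we need 41x ≡ 27 − 37 ≡ 34 (mod 44). Using 41⁻¹ = 29: x ≡ 29·34 = 986 = 22·44 + 18, so x = 18.
Check: φ(18) = 41·18 + 37 = 775 = 17·44 + 27 ≡ 27 (mod 44).

18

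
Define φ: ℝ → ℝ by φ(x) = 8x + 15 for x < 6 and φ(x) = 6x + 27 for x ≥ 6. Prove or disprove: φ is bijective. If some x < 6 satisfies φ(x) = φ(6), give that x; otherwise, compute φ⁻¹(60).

Both pieces are strictly increasing (slopes 8 and 6), so each is injective on its own interval.
The left piece maps (−∞, 6) onto (−∞, 63); the right piece maps [6, ∞) onto [63, ∞).
Since 63 = 63, the images partition ℝ: φ is injective and surjective, hence bijective.
Because the two images are disjoint, no x < 6 has φ(x) = φ(6), so we compute φ⁻¹(60): 60 lies in (−∞, 63), so solve 8x + 15 = 60: x = (60 − 15)/8 = 45/8.

45/8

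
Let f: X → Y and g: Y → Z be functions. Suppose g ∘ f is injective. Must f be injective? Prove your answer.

injective

Suppose f(s) = f(t). Applying g: (g ∘ f)(s) = (g ∘ f)(t). Since g ∘ f is injective, s = t. Therefore f is injective.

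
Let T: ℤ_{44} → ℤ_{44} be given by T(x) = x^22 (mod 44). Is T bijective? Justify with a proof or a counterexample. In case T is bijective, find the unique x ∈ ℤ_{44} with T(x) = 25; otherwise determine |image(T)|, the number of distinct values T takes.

12

T(10): Repeated squaring mod 44: 10^1 ≡ 10, 10^2 ≡ 10² = 100 ≡ 12, 10^4 ≡ 12² = 144 ≡ 12, 10^8 ≡ 12² = 144 ≡ 12, 10^16 ≡ 12² = 144 ≡ 12. Since 22 = 16 + 4 + 2, 10^22 ≡ 12·12·12: 12·12 = 144 ≡ 12, then 12·12 = 144 ≡ 12. So 10^22 ≡ 12 (mod 44).
T(12): Repeated squaring mod 44: 12^1 ≡ 12, 12^2 ≡ 12² = 144 ≡ 12, 12^4 ≡ 12² = 144 ≡ 12, 12^8 ≡ 12² = 144 ≡ 12, 12^16 ≡ 12² = 144 ≡ 12. Since 22 = 16 + 4 + 2, 12^22 ≡ 12·12·12: 12·12 = 144 ≡ 12, then 12·12 = 144 ≡ 12. So 12^22 ≡ 12 (mod 44).
So T(10) = T(12) = 12 while 10 ≠ 12, thus T is not injective, hence not bijective.
Since T is not bijective, we determine |image(T)|. Computing x^22 mod 44 for each x (by repeated squaring, reducing mod 44 at every step), the values T(0), T(1), …, T(43) are: 0, 1, 4, 9, 16, 25, 36, 5, 20, 37, 12, 33, 12, 37, 20, 5, 36, 25, 16, 9, 4, 1, 0, 1, 4, 9, 16, 25, 36, 5, 20, 37, 12, 33, 12, 37, 20, 5, 36, 25, 16, 9, 4, 1.
The distinct values are {0, 1, 4, 5, 9, 12, 16, 20, 25, 33, 36, 37}; there are 12 of them.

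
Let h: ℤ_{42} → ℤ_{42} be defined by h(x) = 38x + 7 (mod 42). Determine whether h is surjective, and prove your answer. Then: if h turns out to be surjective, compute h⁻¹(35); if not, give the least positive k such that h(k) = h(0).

21

Recall: h is surjective if every y in the codomain equals h(x) for some x in the domain.
Since gcd(38, 42) = 2, we have 38x ≡ 0 (mod 2) for all x, so h(x) ≡ 1 (mod 2).
But 0 ≢ 1 (mod 2), so 0 ∈ ℤ_{42} has no preimage. So h is not surjective.
Since h is not surjective, we find the least positive k with h(k) = h(0): this means 38k ≡ 0 (mod 42), i.e. 42 ∣ 38k. Since gcd(38, 42) = 2, dividing through by 2 this holds exactly when 21 ∣ 19k, and as gcd(19, 21) = 1, exactly when 21 ∣ k.
The smallest positive such k is 21.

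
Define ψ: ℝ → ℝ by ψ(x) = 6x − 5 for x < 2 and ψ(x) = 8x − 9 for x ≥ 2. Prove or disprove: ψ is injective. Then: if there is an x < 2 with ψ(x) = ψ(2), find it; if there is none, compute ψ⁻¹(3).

Both pieces are strictly increasing (slopes 6 and 8), so each is injective on its own interval.
The left piece maps (−∞, 2) onto (−∞, 7); the right piece maps [2, ∞) onto [7, ∞).
These images are disjoint, so no value is attained by both pieces. Hence ψ is injective.
Because the two images are disjoint, no x < 2 has ψ(x) = ψ(2), so we compute ψ⁻¹(3): 3 lies in (−∞, 7), so solve 6x − 5 = 3: x = (3 + 5)/6 = 4/3.

4/3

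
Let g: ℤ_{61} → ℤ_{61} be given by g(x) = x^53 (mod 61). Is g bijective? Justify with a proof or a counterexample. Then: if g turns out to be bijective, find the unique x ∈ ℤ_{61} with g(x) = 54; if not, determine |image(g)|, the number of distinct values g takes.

10

Since 61 is prime, the nonzero elements of ℤ_{61} form a cyclic group of order 60.
As gcd(53, 60) = 1, raising to the 53rd power is a bijection on this group: if x_1^53 ≡ x_2^53 then (x_1x_2^{−1})^53 = 1, and the only element of order dividing gcd(53, 60) = 1 is 1, so x_1 = x_2.
With g(0) = 0 this makes g injective on all of ℤ_{61}, hence bijective (finite equal-size domain and codomain). In particular g is bijective.
Since g is bijective, we find the preimage of 54. The inverse of x ↦ x^53 on (ℤ_{61})^× is x ↦ x^17, because 53·17 = 901 = 15·60 + 1 ≡ 1 (mod 60) and x^{60} = 1 for x ≠ 0 (Fermat). So g⁻¹(54) = 54^17 mod 61.
Repeated squaring mod 61: 54^1 ≡ 54, 54^2 ≡ 54² = 2916 ≡ 49, 54^4 ≡ 49² = 2401 ≡ 22, 54^8 ≡ 22² = 484 ≡ 57, 54^16 ≡ 57² = 3249 ≡ 16. Since 17 = 16 + 1, 54^17 ≡ 16·54: 16·54 = 864 ≡ 10. So 54^17 ≡ 10 (mod 61).
Hence g⁻¹(54) = 10.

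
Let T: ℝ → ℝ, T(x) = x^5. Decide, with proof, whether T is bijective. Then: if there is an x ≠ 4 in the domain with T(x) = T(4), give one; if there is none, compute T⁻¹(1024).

4

On ℝ, x ↦ x^5 is strictly increasing (injective) and for any y ∈ ℝ the 5th root y^{1/5} lies in ℝ (surjective). So T is bijective.
Since x ↦ x^5 is strictly increasing on ℝ, it is injective there, so no x ≠ 4 in the domain has T(x) = T(4). We therefore compute T⁻¹(1024) = 1024^{1/5} = 4 (indeed 4^5 = 1024).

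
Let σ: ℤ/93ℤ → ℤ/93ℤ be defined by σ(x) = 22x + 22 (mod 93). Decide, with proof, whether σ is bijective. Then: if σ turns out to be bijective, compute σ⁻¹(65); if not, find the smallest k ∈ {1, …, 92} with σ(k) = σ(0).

40

Recall: injectivity means: for all s, t in the domain, σ(s) = σ(t) implies s = t.
If σ(s) = σ(t), then 22s ≡ 22t (mod 93). Because gcd(22, 93) = 1, we may cancel 22 to get s ≡ t (mod 93).
We now compute 22⁻¹ mod 93 explicitly. Euclid's algorithm: 93 = 4·22 + 5, 22 = 4·5 + 2, 5 = 2·2 + 1; back-substituting gives 1 = 55·22 − 13·93, so 22⁻¹ ≡ 55 (mod 93).
For any y ∈ ℤ/93ℤ, x = 55(y − 22) mod 93 satisfies σ(x) = 22·55(y − 22) + 22 ≡ y (since 22·55 ≡ 1 mod 93). So every y has a preimage.
So σ is bijective.
Since σ is bijective, we find σ⁻¹(65): we need 22x ≡ 65 − 22 ≡ 43 (mod 93). Using 22⁻¹ = 55: x ≡ 55·43 = 2365 = 25·93 + 40, so x = 40.
Check: σ(40) = 22·40 + 22 = 902 = 9·93 + 65 ≡ 65 (mod 93).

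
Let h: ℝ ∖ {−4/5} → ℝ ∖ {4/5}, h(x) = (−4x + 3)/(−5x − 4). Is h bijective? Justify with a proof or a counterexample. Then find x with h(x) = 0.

Suppose h(s) = h(t). Cross-multiplying: (−4s + 3)(−5t − 4) = (−4t + 3)(−5s − 4).
Expanding both sides and cancelling the symmetric terms leaves 31·(s − t) = 0. Since 31 ≠ 0, s = t. Thus h is injective.
For any y ≠ 4/5, solving y(−5x − 4) = −4x + 3 for x gives a well-defined x ≠ −4/5. So h is surjective.
So h is bijective.
Solving h(x) = 0: cross-multiplying gives −4x + 3 = 0(−5x − 4), which rearranges to −4x = −3, so x = 3/4.

3/4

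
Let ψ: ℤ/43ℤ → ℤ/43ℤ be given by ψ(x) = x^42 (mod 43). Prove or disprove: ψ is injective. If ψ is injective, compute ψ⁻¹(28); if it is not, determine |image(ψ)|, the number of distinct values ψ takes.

2

ψ(1) = 1^42 = 1.
ψ(2): Repeated squaring mod 43: 2^1 ≡ 2, 2^2 ≡ 2² = 4, 2^4 ≡ 4² = 16, 2^8 ≡ 16² = 256 ≡ 41, 2^16 ≡ 41² = 1681 ≡ 4, 2^32 ≡ 4² = 16. Since 42 = 32 + 8 + 2, 2^42 ≡ 16·41·4: 16·41 = 656 ≡ 11, then 11·4 = 44 ≡ 1. So 2^42 ≡ 1 (mod 43).
So ψ(1) = ψ(2) = 1 while 1 ≠ 2, therefore ψ is not injective.
Since ψ is not injective, we determine |image(ψ)|. Computing x^42 mod 43 for each x (by repeated squaring, reducing mod 43 at every step), the values ψ(0), ψ(1), …, ψ(42) are: 0, 1, 1, 1, 1, 1, 1, 1, 1, 1, 1, 1, 1, 1, 1, 1, 1, 1, 1, 1, 1, 1, 1, 1, 1, 1, 1, 1, 1, 1, 1, 1, 1, 1, 1, 1, 1, 1, 1, 1, 1, 1, 1.
The distinct values are {0, 1}; there are 2 of them.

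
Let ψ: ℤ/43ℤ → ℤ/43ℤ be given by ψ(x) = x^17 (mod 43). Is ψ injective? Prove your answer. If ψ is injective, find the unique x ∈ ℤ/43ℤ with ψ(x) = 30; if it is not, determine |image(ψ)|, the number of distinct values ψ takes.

12

Since 43 is prime, the nonzero elements of ℤ/43ℤ form a cyclic group of order 42.
As gcd(17, 42) = 1, raising to the 17th power is a bijection on this group: if a^17 ≡ b^17 then (ab^{−1})^17 = 1, and the only element of order dividing gcd(17, 42) = 1 is 1, so a = b.
With ψ(0) = 0 this makes ψ injective on all of ℤ/43ℤ, hence bijective (finite equal-size domain and codomain). In particular ψ is injective.
Since ψ is injective, we find the preimage of 30. The inverse of x ↦ x^17 on (ℤ/43ℤ)^× is x ↦ x^5, because 17·5 = 85 = 2·42 + 1 ≡ 1 (mod 42) and x^{42} = 1 for x ≠ 0 (Fermat). So ψ⁻¹(30) = 30^5 mod 43.
Repeated squaring mod 43: 30^1 ≡ 30, 30^2 ≡ 30² = 900 ≡ 40, 30^4 ≡ 40² = 1600 ≡ 9. Since 5 = 4 + 1, 30^5 ≡ 9·30: 9·30 = 270 ≡ 12. So 30^5 ≡ 12 (mod 43).
Hence ψ⁻¹(30) = 12.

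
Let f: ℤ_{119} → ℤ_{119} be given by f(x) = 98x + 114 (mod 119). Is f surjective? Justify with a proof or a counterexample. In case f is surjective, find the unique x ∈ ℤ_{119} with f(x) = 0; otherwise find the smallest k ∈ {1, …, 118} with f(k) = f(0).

17

Recall that f is surjective if every y in the codomain equals f(x) for some x in the domain.
Since gcd(98, 119) = 7, we have 98x ≡ 0 (mod 7) for all x, so f(x) ≡ 2 (mod 7).
But 0 ≢ 2 (mod 7), so 0 ∈ ℤ_{119} has no preimage. So f is not surjective.
Since f is not surjective, we find the least positive k with f(k) = f(0): this means 98k ≡ 0 (mod 119), i.e. 119 ∣ 98k. Since gcd(98, 119) = 7, dividing through by 7 this holds exactly when 17 ∣ 14k, and as gcd(14, 17) = 1, exactly when 17 ∣ k.
The smallest positive such k is 17.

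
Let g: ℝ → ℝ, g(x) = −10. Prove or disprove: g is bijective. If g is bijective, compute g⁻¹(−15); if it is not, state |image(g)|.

1

Recall: injectivity means: for all u, v in the domain, g(u) = g(v) implies u = v.
g(0) = −10 = g(1) with 0 ≠ 1, so g is not injective, hence not bijective.
Since g is not bijective, we state |image(g)|: the image of g is {−10}, which has 1 element.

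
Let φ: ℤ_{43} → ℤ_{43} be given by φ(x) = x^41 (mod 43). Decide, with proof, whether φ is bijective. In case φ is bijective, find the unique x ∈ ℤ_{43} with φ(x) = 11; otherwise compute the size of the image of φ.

Since 43 is prime, the nonzero elements of ℤ_{43} form a cyclic group of order 42.
As gcd(41, 42) = 1, raising to the 41st power is a bijection on this group: if u^41 ≡ v^41 then (uv^{−1})^41 = 1, and the only element of order dividing gcd(41, 42) = 1 is 1, so u = v.
With φ(0) = 0 this makes φ injective on all of ℤ_{43}, hence bijective (finite equal-size domain and codomain). In particular φ is bijective.
Since φ is bijective, we find the preimage of 11. The inverse of x ↦ x^41 on (ℤ_{43})^× is x ↦ x^41, because 41·41 = 1681 = 40·42 + 1 ≡ 1 (mod 42) and x^{42} = 1 for x ≠ 0 (Fermat). So φ⁻¹(11) = 11^41 mod 43.
Repeated squaring mod 43: 11^1 ≡ 11, 11^2 ≡ 11² = 121 ≡ 35, 11^4 ≡ 35² = 1225 ≡ 21, 11^8 ≡ 21² = 441 ≡ 11, 11^16 ≡ 11² = 121 ≡ 35, 11^32 ≡ 35² = 1225 ≡ 21. Since 41 = 32 + 8 + 1, 11^41 ≡ 21·11·11: 21·11 = 231 ≡ 16, then 16·11 = 176 ≡ 4. So 11^41 ≡ 4 (mod 43).
Hence φ⁻¹(11) = 4.

4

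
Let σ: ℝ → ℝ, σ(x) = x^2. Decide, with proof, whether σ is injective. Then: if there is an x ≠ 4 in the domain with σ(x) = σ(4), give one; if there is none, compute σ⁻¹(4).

-4

σ(4) = 16 = (−4)^2 = σ(−4) (since 2 is even), with 4 ≠ −4. So σ is not injective.
For the follow-up, such an x exists: taking x = −4 ∈ ℝ gives σ(−4) = 16 = σ(4) with −4 ≠ 4.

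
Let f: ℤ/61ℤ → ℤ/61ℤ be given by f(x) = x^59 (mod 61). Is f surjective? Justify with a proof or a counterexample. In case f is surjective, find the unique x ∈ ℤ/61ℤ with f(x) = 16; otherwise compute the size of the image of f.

42

Since 61 is prime, the nonzero elements of ℤ/61ℤ form a cyclic group of order 60.
As gcd(59, 60) = 1, raising to the 59th power is a bijection on this group: if x_1^59 ≡ x_2^59 then (x_1x_2^{−1})^59 = 1, and the only element of order dividing gcd(59, 60) = 1 is 1, so x_1 = x_2.
With f(0) = 0 this makes f injective on all of ℤ/61ℤ, hence bijective (finite equal-size domain and codomain). In particular f is surjective.
Since f is surjective, we find the preimage of 16. The inverse of x ↦ x^59 on (ℤ/61ℤ)^× is x ↦ x^59, because 59·59 = 3481 = 58·60 + 1 ≡ 1 (mod 60) and x^{60} = 1 for x ≠ 0 (Fermat). So f⁻¹(16) = 16^59 mod 61.
Repeated squaring mod 61: 16^1 ≡ 16, 16^2 ≡ 16² = 256 ≡ 12, 16^4 ≡ 12² = 144 ≡ 22, 16^8 ≡ 22² = 484 ≡ 57, 16^16 ≡ 57² = 3249 ≡ 16, 16^32 ≡ 16² = 256 ≡ 12. Since 59 = 32 + 16 + 8 + 2 + 1, 16^59 ≡ 12·16·57·12·16: 12·16 = 192 ≡ 9, then 9·57 = 513 ≡ 25, then 25·12 = 300 ≡ 56, then 56·16 = 896 ≡ 42. So 16^59 ≡ 42 (mod 61).
Hence f⁻¹(16) = 42.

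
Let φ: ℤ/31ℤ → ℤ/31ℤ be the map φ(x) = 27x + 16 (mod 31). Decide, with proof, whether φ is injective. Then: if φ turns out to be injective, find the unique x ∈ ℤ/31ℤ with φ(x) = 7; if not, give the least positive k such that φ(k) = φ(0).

Suppose φ(s) = φ(t) in ℤ/31ℤ. Then 27s + 16 ≡ 27t + 16 (mod 31), so 27(s − t) ≡ 0 (mod 31).
Since gcd(27, 31) = 1, 27 is invertible modulo 31, thus s − t ≡ 0 (mod 31), i.e. s = t.
Thus φ is injective.
We now compute 27⁻¹ mod 31 explicitly. Euclid's algorithm: 31 = 1·27 + 4, 27 = 6·4 + 3, 4 = 1·3 + 1; back-substituting gives 1 = 23·27 − 20·31, so 27⁻¹ ≡ 23 (mod 31).
Since φ is injective, we compute φ⁻¹(7): solve 27x + 16 ≡ 7 (mod 31), i.e. 27x ≡ 22 (mod 31).
Multiplying by 27⁻¹ = 23 gives x ≡ 23·22 = 506 = 16·31 + 10 ≡ 10 (mod 31).
Check: φ(10) = 27·10 + 16 = 286 = 9·31 + 7 ≡ 7 (mod 31).

10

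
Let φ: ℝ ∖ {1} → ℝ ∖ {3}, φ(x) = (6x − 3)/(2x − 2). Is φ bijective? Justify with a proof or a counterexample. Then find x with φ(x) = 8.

13/10

Suppose φ(s) = φ(t). Cross-multiplying: (6s − 3)(2t − 2) = (6t − 3)(2s − 2).
Expanding both sides and cancelling the symmetric terms leaves −6·(s − t) = 0. Since −6 ≠ 0, s = t. So φ is injective.
For any y ≠ 3, solving y(2x − 2) = 6x − 3 for x gives a well-defined x ≠ 1. So φ is surjective.
Thus φ is bijective.
Solving φ(x) = 8: cross-multiplying gives 6x − 3 = 8(2x − 2), which rearranges to −10x = −13, so x = 13/10.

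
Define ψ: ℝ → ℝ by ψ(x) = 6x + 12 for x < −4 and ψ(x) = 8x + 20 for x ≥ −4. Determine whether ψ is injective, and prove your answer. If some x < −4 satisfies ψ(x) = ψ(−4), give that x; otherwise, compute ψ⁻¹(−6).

Both pieces are strictly increasing (slopes 6 and 8), so each is injective on its own interval.
The left piece maps (−∞, −4) onto (−∞, −12); the right piece maps [−4, ∞) onto [−12, ∞).
These images are disjoint, so no value is attained by both pieces. So ψ is injective.
Because the two images are disjoint, no x < −4 has ψ(x) = ψ(−4), so we compute ψ⁻¹(−6): −6 lies in [−12, ∞), so solve 8x + 20 = −6: x = (−6 − 20)/8 = −13/4.

-13/4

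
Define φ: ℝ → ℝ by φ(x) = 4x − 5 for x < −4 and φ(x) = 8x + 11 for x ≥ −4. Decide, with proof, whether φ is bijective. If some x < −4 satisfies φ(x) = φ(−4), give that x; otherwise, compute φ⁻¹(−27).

Both pieces are strictly increasing (slopes 4 and 8), so each is injective on its own interval.
The left piece maps (−∞, −4) onto (−∞, −21); the right piece maps [−4, ∞) onto [−21, ∞).
Since −21 = −21, the images partition ℝ: φ is injective and surjective, hence bijective.
Because the two images are disjoint, no x < −4 has φ(x) = φ(−4), so we compute φ⁻¹(−27): −27 lies in (−∞, −21), so solve 4x − 5 = −27: x = (−27 + 5)/4 = −11/2.

-11/2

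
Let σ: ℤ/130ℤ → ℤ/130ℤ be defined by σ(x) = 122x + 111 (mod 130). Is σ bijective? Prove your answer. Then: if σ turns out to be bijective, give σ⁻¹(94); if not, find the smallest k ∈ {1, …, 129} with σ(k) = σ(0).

By definition, injectivity means: for all x_1, x_2 in the domain, σ(x_1) = σ(x_2) implies x_1 = x_2.
We have gcd(122, 130) = 2 > 1. Taking x_1 = 0 and x_2 = 65: σ(0) = 111 and σ(65) = 122·65 + 111 = 8041 ≡ 111 (mod 130).
So σ(0) = σ(65) while 0 ≠ 65, so σ is not injective, hence not bijective.
Since σ is not bijective, we find the least positive k with σ(k) = σ(0): this means 122k ≡ 0 (mod 130), i.e. 130 ∣ 122k. Since gcd(122, 130) = 2, dividing through by 2 this holds exactly when 65 ∣ 61k, and as gcd(61, 65) = 1, exactly when 65 ∣ k.
The smallest positive such k is 65.

65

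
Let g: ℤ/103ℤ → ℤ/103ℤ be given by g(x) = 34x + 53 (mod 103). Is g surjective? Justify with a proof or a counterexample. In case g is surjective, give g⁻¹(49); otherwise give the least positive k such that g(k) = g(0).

12

Since gcd(34, 103) = 1, 34 is invertible modulo 103. Euclid's algorithm: 103 = 3·34 + 1; back-substituting gives 1 = 100·34 − 33·103, so 34⁻¹ ≡ 100 (mod 103).
For any y ∈ ℤ/103ℤ, x = 100(y − 53) mod 103 satisfies g(x) = 34·100(y − 53) + 53 ≡ y (since 34·100 ≡ 1 mod 103). So every y has a preimage.
Hence g is surjective.
Since g is surjective, we find g⁻¹(49): we need 34x ≡ 49 − 53 ≡ 99 (mod 103). Using 34⁻¹ = 100: x ≡ 100·99 = 9900 = 96·103 + 12, so x = 12.
Check: g(12) = 34·12 + 53 = 461 = 4·103 + 49 ≡ 49 (mod 103).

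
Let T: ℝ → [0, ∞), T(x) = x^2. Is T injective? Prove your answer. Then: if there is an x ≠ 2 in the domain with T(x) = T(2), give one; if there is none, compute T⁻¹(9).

-2

T(2) = 4 = (−2)^2 = T(−2) (since 2 is even), with 2 ≠ −2. So T is not injective.
For the follow-up, such an x exists: taking x = −2 ∈ ℝ gives T(−2) = 4 = T(2) with −2 ≠ 2.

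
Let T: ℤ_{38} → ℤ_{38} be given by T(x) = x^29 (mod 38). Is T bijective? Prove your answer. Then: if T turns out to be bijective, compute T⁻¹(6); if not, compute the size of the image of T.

24

Computing x^29 mod 38 for each x (by repeated squaring, reducing mod 38 at every step), the values T(0), T(1), …, T(37) are: 0, 1, 34, 29, 16, 25, 36, 11, 12, 5, 14, 7, 8, 21, 32, 3, 28, 23, 18, 19, 20, 15, 10, 35, 6, 17, 30, 31, 24, 33, 26, 27, 2, 13, 22, 9, 4, 37.
Every element of ℤ_{38} appears exactly once in this list, so T is a bijection, and in particular bijective.
Since T is bijective, we read off the preimage of 6 from the same table: T(24) = 6, so T⁻¹(6) = 24.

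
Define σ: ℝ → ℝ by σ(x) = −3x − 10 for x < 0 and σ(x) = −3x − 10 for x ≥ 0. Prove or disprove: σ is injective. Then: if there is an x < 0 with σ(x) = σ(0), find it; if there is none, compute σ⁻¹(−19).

3

Both pieces are strictly decreasing (slopes −3 and −3), so each is injective on its own interval.
The left piece maps (−∞, 0) onto (−10, ∞); the right piece maps [0, ∞) onto (−∞, −10].
These images are disjoint, so no value is attained by both pieces. Hence σ is injective.
Because the two images are disjoint, no x < 0 has σ(x) = σ(0), so we compute σ⁻¹(−19): −19 lies in (−∞, −10], so solve −3x − 10 = −19: x = (−19 + 10)/(−3) = 3.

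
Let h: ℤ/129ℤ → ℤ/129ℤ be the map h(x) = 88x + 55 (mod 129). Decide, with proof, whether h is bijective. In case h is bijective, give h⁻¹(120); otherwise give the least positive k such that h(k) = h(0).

11

If h(u) = h(v), then 88u ≡ 88v (mod 129). Because gcd(88, 129) = 1, we may cancel 88 to get u ≡ v (mod 129).
We now compute 88⁻¹ mod 129 explicitly. Euclid's algorithm: 129 = 1·88 + 41, 88 = 2·41 + 6, 41 = 6·6 + 5, 6 = 1·5 + 1; back-substituting gives 1 = 22·88 − 15·129, so 88⁻¹ ≡ 22 (mod 129).
For any y ∈ ℤ/129ℤ, x = 22(y − 55) mod 129 satisfies h(x) = 88·22(y − 55) + 55 ≡ y (since 88·22 ≡ 1 mod 129). So every y has a preimage.
Thus h is bijective.
Since h is bijective, we compute h⁻¹(120): solve 88x + 55 ≡ 120 (mod 129), i.e. 88x ≡ 65 (mod 129).
Multiplying by 88⁻¹ = 22 gives x ≡ 22·65 = 1430 = 11·129 + 11 ≡ 11 (mod 129).
Check: h(11) = 88·11 + 55 = 1023 = 7·129 + 120 ≡ 120 (mod 129).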